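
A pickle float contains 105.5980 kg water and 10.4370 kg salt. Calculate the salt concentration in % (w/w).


Formula: Conc = salt / (water + salt) * 100
Substituting: Conc = 10.4370 / (105.5980 + 10.4370) * 100
Result: 8.9947 %


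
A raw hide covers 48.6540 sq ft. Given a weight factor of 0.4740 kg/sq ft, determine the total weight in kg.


Formula: Weight = area * weight_per_sqft
Substituting: Weight = 48.6540 * 0.4740
Result: 23.0620 kg


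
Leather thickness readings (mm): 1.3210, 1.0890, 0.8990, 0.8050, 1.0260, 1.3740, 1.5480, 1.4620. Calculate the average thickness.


Formula: Average = sum / n
Substituting: Average = 9.5240 / 8
Result: 1.1905 mm


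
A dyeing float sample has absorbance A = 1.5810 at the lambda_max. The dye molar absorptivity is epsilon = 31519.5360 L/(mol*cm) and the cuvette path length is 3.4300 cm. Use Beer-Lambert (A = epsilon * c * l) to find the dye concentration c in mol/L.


Formula: c = A / (epsilon * l)
Substituting: c = 1.5810 / (31519.5360 * 3.4300)
Result: 1.4624e-05 mol/L


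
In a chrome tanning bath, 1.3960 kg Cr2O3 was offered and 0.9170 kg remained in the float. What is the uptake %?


Formula: Uptake = (offered - residual) / offered * 100
Substituting: Uptake = (1.3960 - 0.9170) / 1.3960 * 100
Result: 34.3123 %


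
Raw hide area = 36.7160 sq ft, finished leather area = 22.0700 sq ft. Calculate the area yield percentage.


Formula: Yield = finished / raw * 100
Substituting: Yield = 22.0700 / 36.7160 * 100
Result: 60.1100 %


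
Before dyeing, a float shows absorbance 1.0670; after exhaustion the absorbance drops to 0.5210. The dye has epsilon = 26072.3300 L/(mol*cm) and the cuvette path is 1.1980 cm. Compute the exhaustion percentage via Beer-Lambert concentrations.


c_initial = A_i / (epsilon * l) = 1.0670 / (26072.3300 * 1.1980) = 3.4161e-05 mol/L
c_final = A_f / (epsilon * l) = 0.5210 / (26072.3300 * 1.1980) = 1.6680e-05 mol/L
Exhaustion = (c_initial - c_final) / c_initial * 100 = (3.4161e-05 - 1.6680e-05) / 3.4161e-05 * 100 = 51.1715 %


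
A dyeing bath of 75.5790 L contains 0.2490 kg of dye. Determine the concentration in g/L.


Formula: Conc = dye_mass(kg) / volume(L) * 1000
Substituting: Conc = 0.2490 / 75.5790 * 1000
Result: 3.2946 g/L


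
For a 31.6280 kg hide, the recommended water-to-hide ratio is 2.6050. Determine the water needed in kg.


Formula: Water = hide_weight * ratio
Substituting: Water = 31.6280 * 2.6050
Result: 82.3909 kg


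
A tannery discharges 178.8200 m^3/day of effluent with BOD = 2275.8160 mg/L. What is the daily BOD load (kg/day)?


Formula: BOD_load = volume * conc / 1000
Substituting: BOD_load = 178.8200 * 2275.8160 / 1000
Result: 406.9614 kg/day


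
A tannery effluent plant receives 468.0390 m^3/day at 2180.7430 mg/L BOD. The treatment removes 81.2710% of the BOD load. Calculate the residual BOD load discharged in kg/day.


Load_in = volume * conc / 1000 = 468.0390 * 2180.7430 / 1000 = 1020.6728 kg/day
Removed = Load_in * eff / 100 = 1020.6728 * 81.2710 / 100 = 829.5110 kg/day
Load_out = Load_in - Removed = 1020.6728 - 829.5110 = 191.1618 kg/day


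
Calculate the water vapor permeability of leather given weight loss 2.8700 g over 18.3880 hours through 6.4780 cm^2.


Formula: WVP = loss / (area * time)
Substituting: WVP = 2.8700 / (6.4780 * 18.3880)
Result: 0.0240939 g/(cm^2*hr)


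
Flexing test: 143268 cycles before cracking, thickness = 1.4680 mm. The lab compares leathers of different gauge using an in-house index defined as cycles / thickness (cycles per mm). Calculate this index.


Formula: Index = cycles / thickness
Substituting: Index = 143268 / 1.4680
Result: 97594.0054 cycles/mm


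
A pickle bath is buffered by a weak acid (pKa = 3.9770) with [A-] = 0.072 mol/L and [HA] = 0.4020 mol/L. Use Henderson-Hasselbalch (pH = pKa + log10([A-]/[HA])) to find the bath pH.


ratio = [A-] / [HA] = 0.072 / 0.4020 = 0.1791
log10(ratio) = -0.7469
pH = pKa + log10(ratio) = 3.9770 - 0.7469 = 3.2301


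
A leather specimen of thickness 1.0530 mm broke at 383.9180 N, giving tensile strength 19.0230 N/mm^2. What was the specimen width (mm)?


Formula: w = F / (TS * t)
Substituting: w = 383.9180 / (19.0230 * 1.0530)
Result: 19.1660 mm


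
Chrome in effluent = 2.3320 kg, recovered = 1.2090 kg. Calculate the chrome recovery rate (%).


Formula: Recovery = recovered / input * 100
Substituting: Recovery = 1.2090 / 2.3320 * 100
Result: 51.8439 %


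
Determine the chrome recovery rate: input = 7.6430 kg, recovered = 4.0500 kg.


Formula: Recovery = recovered / input * 100
Substituting: Recovery = 4.0500 / 7.6430 * 100
Result: 52.9897 %


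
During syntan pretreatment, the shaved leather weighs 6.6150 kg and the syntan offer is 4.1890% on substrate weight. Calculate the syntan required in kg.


Formula: Syntan = substrate * pct / 100
Substituting: Syntan = 6.6150 * 4.1890 / 100
Result: 0.2771 kg


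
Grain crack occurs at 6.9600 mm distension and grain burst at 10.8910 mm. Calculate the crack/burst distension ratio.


Formula: Ratio = crack / burst
Substituting: Ratio = 6.9600 / 10.8910
Result: 0.6391


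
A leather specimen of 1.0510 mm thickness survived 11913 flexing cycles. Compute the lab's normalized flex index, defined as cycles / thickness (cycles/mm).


Formula: Index = cycles / thickness
Substituting: Index = 11913 / 1.0510
Result: 11334.9191 cycles/mm


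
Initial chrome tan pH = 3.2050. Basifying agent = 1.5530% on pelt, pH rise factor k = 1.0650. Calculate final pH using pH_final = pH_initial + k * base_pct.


Formula: pH_final = pH_initial + k * base_pct
Substituting: pH_final = 3.2050 + 1.0650 * 1.5530
Result: 4.8589


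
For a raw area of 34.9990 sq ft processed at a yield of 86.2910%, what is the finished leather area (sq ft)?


Formula: finished = raw * yield / 100
Substituting: finished = 34.9990 * 86.2910 / 100
Result: 30.2010 sq ft


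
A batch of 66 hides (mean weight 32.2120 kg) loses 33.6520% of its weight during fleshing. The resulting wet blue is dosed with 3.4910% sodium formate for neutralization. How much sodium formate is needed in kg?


Total_raw = N * avg_wt = 66 * 32.2120 = 2125.9920 kg
Substrate = Total_raw * (1 - loss/100) = 2125.9920 * (1 - 33.6520/100) = 1410.5532 kg
Neutralizer = Substrate * pct / 100 = 1410.5532 * 3.4910 / 100 = 49.2424 kg


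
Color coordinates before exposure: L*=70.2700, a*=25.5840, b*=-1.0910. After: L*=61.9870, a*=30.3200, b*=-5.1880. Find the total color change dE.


dL = -8.2830, da = 4.7360, db = -4.0970
dE = sqrt((-8.2830)^2 + 4.7360^2 + (-4.0970)^2) = 10.3838


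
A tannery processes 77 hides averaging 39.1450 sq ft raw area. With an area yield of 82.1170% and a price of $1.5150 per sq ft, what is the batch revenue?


Raw_total = N * avg_area = 77 * 39.1450 = 3014.1650 sq ft
Finished = Raw_total * yield / 100 = 3014.1650 * 82.1170 / 100 = 2475.1419 sq ft
Value = Finished * price = 2475.1419 * 1.5150 = 3749.8399 $


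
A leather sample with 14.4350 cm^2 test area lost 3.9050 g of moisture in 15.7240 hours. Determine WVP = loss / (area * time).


Formula: WVP = loss / (area * time)
Substituting: WVP = 3.9050 / (14.4350 * 15.7240)
Result: 0.0172045 g/(cm^2*hr)


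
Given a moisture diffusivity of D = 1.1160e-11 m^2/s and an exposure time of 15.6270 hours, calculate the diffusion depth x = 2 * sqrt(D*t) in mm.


t = 15.6270 hr * 3600 = 56257.2000 s
D * t = 1.1160e-11 * 56257.2000 = 6.2783e-07
x = 2 * sqrt(D*t) = 2 * sqrt(6.2783e-07) = 0.00158471 m = 1.5847 mm


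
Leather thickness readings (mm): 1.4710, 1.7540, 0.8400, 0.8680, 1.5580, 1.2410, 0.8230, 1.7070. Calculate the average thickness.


Formula: Average = sum / n
Substituting: Average = 10.2620 / 8
Result: 1.2828 mm


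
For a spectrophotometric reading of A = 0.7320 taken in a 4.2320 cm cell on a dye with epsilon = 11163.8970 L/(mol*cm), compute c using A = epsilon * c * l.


Formula: c = A / (epsilon * l)
Substituting: c = 0.7320 / (11163.8970 * 4.2320)
Result: 1.5494e-05 mol/L


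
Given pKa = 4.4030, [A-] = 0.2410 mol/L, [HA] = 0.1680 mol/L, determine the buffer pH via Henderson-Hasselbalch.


ratio = [A-] / [HA] = 0.2410 / 0.1680 = 1.4345
log10(ratio) = 0.1567
pH = pKa + log10(ratio) = 4.4030 + 0.1567 = 4.5597


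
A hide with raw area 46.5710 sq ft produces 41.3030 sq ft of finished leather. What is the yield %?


Formula: Yield = finished / raw * 100
Substituting: Yield = 41.3030 / 46.5710 * 100
Result: 88.6882 %


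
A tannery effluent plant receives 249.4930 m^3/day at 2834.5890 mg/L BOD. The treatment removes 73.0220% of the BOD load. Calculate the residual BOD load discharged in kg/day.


Load_in = volume * conc / 1000 = 249.4930 * 2834.5890 / 1000 = 707.2101 kg/day
Removed = Load_in * eff / 100 = 707.2101 * 73.0220 / 100 = 516.4190 kg/day
Load_out = Load_in - Removed = 707.2101 - 516.4190 = 190.7911 kg/day


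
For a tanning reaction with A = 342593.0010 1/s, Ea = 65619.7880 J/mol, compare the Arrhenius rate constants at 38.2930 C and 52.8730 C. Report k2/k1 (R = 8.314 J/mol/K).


T1 = 38.2930 + 273.15 = 311.4430 K; T2 = 52.8730 + 273.15 = 326.0230 K
k1 = A * exp(-Ea/(R*T1)) = 342593.0010 * exp(-65619.7880/(8.314*311.4430)) = 3.3787e-06 1/s
k2 = A * exp(-Ea/(R*T2)) = 342593.0010 * exp(-65619.7880/(8.314*326.0230)) = 1.0494e-05 1/s
k2/k1 = 1.0494e-05 / 3.3787e-06 = 3.1060


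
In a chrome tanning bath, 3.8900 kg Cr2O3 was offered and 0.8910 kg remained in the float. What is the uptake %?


Formula: Uptake = (offered - residual) / offered * 100
Substituting: Uptake = (3.8900 - 0.8910) / 3.8900 * 100
Result: 77.0951 %


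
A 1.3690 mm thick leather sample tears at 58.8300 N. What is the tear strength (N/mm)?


Formula: Tear strength = force / thickness
Substituting: Tear strength = 58.8300 / 1.3690
Result: 42.9730 N/mm


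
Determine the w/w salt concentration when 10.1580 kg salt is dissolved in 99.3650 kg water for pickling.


Formula: Conc = salt / (water + salt) * 100
Substituting: Conc = 10.1580 / (99.3650 + 10.1580) * 100
Result: 9.2748 %


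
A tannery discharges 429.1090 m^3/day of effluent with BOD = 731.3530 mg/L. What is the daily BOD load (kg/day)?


Formula: BOD_load = volume * conc / 1000
Substituting: BOD_load = 429.1090 * 731.3530 / 1000
Result: 313.8302 kg/day


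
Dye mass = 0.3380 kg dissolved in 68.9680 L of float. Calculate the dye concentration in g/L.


Formula: Conc = dye_mass(kg) / volume(L) * 1000
Substituting: Conc = 0.3380 / 68.9680 * 1000
Result: 4.9008 g/L


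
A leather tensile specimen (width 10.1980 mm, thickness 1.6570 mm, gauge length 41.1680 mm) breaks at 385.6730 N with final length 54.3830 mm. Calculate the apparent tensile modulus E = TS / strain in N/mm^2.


TS = F / (w * t) = 385.6730 / (10.1980 * 1.6570) = 22.8235 N/mm^2
strain = (Lf - L0) / L0 = (54.3830 - 41.1680) / 41.1680 = 0.3210
E = TS / strain = 22.8235 / 0.3210 = 71.1008 N/mm^2


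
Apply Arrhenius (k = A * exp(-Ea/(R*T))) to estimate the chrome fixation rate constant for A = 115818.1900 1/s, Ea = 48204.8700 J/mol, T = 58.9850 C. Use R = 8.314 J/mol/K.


T_K = T_C + 273.15 = 58.9850 + 273.15 = 332.1350 K
exponent = -Ea / (R * T_K) = -48204.8700 / (8.314 * 332.1350) = -17.4569
k = A * exp(exponent) = 115818.1900 * exp(-17.4569) = 0.00303638 1/s


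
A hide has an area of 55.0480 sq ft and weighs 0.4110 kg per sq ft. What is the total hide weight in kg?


Formula: Weight = area * weight_per_sqft
Substituting: Weight = 55.0480 * 0.4110
Result: 22.6247 kg


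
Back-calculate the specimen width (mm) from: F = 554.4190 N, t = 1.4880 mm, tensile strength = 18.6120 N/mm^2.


Formula: w = F / (TS * t)
Substituting: w = 554.4190 / (18.6120 * 1.4880)
Result: 20.0190 mm


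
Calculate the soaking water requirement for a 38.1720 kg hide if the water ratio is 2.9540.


Formula: Water = hide_weight * ratio
Substituting: Water = 38.1720 * 2.9540
Result: 112.7601 kg


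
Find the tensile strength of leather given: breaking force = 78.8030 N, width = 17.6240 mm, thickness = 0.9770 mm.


Formula: TS = force / (width * thickness)
Substituting: TS = 78.8030 / (17.6240 * 0.9770)
Result: 4.5766 N/mm^2


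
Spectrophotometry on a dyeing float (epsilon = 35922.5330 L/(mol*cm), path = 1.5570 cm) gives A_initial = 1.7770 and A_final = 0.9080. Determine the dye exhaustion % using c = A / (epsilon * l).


c_initial = A_i / (epsilon * l) = 1.7770 / (35922.5330 * 1.5570) = 3.1771e-05 mol/L
c_final = A_f / (epsilon * l) = 0.9080 / (35922.5330 * 1.5570) = 1.6234e-05 mol/L
Exhaustion = (c_initial - c_final) / c_initial * 100 = (3.1771e-05 - 1.6234e-05) / 3.1771e-05 * 100 = 48.9026 %


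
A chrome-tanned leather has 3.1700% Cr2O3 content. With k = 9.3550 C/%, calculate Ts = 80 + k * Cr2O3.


Formula: Ts = 80 + k * Cr2O3
Substituting: Ts = 80 + 9.3550 * 3.1700
Result: 109.6553 C


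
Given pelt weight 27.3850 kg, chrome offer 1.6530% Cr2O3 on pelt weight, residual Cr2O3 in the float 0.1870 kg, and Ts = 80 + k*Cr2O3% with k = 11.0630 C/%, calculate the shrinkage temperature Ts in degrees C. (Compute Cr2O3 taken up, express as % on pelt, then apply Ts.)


Offered = pelt * offer_pct / 100 = 27.3850 * 1.6530 / 100 = 0.4527 kg
Uptake = offered - residual = 0.4527 - 0.1870 = 0.2657 kg
Cr2O3% on pelt = uptake / pelt * 100 = 0.2657 / 27.3850 * 100 = 0.9701 %
Ts = 80 + k * Cr2O3% = 80 + 11.0630 * 0.9701 = 90.7327 C


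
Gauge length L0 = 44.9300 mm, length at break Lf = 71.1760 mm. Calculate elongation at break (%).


Formula: Elongation = (Lf - L0) / L0 * 100
Substituting: Elongation = (71.1760 - 44.9300) / 44.9300 * 100
Result: 58.4153 %


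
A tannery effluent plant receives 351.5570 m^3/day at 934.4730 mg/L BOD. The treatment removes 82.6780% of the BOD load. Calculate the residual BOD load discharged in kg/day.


Load_in = volume * conc / 1000 = 351.5570 * 934.4730 / 1000 = 328.5205 kg/day
Removed = Load_in * eff / 100 = 328.5205 * 82.6780 / 100 = 271.6142 kg/day
Load_out = Load_in - Removed = 328.5205 - 271.6142 = 56.9063 kg/day


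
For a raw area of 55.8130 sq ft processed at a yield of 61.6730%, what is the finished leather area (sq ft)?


Formula: finished = raw * yield / 100
Substituting: finished = 55.8130 * 61.6730 / 100
Result: 34.4216 sq ft


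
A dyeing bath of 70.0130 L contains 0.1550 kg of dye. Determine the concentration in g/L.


Formula: Conc = dye_mass(kg) / volume(L) * 1000
Substituting: Conc = 0.1550 / 70.0130 * 1000
Result: 2.2139 g/L


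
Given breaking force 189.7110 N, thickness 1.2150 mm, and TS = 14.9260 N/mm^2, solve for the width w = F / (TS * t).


Formula: w = F / (TS * t)
Substituting: w = 189.7110 / (14.9260 * 1.2150)
Result: 10.4610 mm


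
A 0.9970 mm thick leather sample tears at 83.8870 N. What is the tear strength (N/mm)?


Formula: Tear strength = force / thickness
Substituting: Tear strength = 83.8870 / 0.9970
Result: 84.1394 N/mm


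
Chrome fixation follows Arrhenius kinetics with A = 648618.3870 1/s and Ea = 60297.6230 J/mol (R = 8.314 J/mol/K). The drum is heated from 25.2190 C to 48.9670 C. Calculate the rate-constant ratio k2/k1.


T1 = 25.2190 + 273.15 = 298.3690 K; T2 = 48.9670 + 273.15 = 322.1170 K
k1 = A * exp(-Ea/(R*T1)) = 648618.3870 * exp(-60297.6230/(8.314*298.3690)) = 1.8008e-05 1/s
k2 = A * exp(-Ea/(R*T2)) = 648618.3870 * exp(-60297.6230/(8.314*322.1170)) = 1.0808e-04 1/s
k2/k1 = 1.0808e-04 / 1.8008e-05 = 6.0017


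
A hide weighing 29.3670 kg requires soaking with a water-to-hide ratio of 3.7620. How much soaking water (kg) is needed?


Formula: Water = hide_weight * ratio
Substituting: Water = 29.3670 * 3.7620
Result: 110.4787 kg


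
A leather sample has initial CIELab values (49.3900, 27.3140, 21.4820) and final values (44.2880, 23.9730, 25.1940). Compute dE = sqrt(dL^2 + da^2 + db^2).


dL = -5.1020, da = -3.3410, db = 3.7120
dE = sqrt((-5.1020)^2 + (-3.3410)^2 + 3.7120^2) = 7.1394


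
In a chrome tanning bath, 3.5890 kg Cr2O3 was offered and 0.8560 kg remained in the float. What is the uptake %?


Formula: Uptake = (offered - residual) / offered * 100
Substituting: Uptake = (3.5890 - 0.8560) / 3.5890 * 100
Result: 76.1493 %


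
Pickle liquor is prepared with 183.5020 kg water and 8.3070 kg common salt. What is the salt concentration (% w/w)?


Formula: Conc = salt / (water + salt) * 100
Substituting: Conc = 8.3070 / (183.5020 + 8.3070) * 100
Result: 4.3309 %


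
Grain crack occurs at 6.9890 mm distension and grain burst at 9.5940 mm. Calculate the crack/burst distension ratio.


Formula: Ratio = crack / burst
Substituting: Ratio = 6.9890 / 9.5940
Result: 0.7285


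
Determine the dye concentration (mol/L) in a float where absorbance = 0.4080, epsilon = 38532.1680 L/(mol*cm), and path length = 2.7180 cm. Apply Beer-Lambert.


Formula: c = A / (epsilon * l)
Substituting: c = 0.4080 / (38532.1680 * 2.7180)
Result: 3.8957e-06 mol/L


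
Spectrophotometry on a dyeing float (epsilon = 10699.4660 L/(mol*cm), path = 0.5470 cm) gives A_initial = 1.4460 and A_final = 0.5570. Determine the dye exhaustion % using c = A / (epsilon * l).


c_initial = A_i / (epsilon * l) = 1.4460 / (10699.4660 * 0.5470) = 2.4707e-04 mol/L
c_final = A_f / (epsilon * l) = 0.5570 / (10699.4660 * 0.5470) = 9.5171e-05 mol/L
Exhaustion = (c_initial - c_final) / c_initial * 100 = (2.4707e-04 - 9.5171e-05) / 2.4707e-04 * 100 = 61.4799 %


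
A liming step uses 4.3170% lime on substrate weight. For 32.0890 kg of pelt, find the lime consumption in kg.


Formula: Lime = substrate * pct / 100
Substituting: Lime = 32.0890 * 4.3170 / 100
Result: 1.3853 kg


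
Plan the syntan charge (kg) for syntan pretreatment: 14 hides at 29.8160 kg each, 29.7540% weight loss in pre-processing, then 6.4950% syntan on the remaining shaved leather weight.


Total_raw = N * avg_wt = 14 * 29.8160 = 417.4240 kg
Substrate = Total_raw * (1 - loss/100) = 417.4240 * (1 - 29.7540/100) = 293.2237 kg
Syntan = Substrate * pct / 100 = 293.2237 * 6.4950 / 100 = 19.0449 kg


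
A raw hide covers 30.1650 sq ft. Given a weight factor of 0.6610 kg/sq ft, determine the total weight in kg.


Formula: Weight = area * weight_per_sqft
Substituting: Weight = 30.1650 * 0.6610
Result: 19.9391 kg


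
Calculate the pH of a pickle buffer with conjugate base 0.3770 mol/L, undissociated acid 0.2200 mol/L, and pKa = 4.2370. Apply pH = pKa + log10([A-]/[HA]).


ratio = [A-] / [HA] = 0.3770 / 0.2200 = 1.7136
log10(ratio) = 0.2339
pH = pKa + log10(ratio) = 4.2370 + 0.2339 = 4.4709


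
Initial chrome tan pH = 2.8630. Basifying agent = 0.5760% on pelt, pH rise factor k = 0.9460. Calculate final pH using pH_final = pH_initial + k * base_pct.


Formula: pH_final = pH_initial + k * base_pct
Substituting: pH_final = 2.8630 + 0.9460 * 0.5760
Result: 3.4079


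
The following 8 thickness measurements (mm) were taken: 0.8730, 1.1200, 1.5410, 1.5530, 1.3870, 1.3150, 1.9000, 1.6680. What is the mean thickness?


Formula: Average = sum / n
Substituting: Average = 11.3570 / 8
Result: 1.4196 mm


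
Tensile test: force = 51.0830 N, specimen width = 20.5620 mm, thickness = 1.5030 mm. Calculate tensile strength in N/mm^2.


Formula: TS = force / (width * thickness)
Substituting: TS = 51.0830 / (20.5620 * 1.5030)
Result: 1.6529 N/mm^2


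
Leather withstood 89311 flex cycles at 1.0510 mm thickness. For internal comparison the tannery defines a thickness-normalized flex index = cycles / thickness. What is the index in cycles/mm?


Formula: Index = cycles / thickness
Substituting: Index = 89311 / 1.0510
Result: 84977.1646 cycles/mm


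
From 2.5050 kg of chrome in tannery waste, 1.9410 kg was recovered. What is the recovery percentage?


Formula: Recovery = recovered / input * 100
Substituting: Recovery = 1.9410 / 2.5050 * 100
Result: 77.4850 %


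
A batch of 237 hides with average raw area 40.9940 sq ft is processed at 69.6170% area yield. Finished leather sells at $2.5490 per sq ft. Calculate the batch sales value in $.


Raw_total = N * avg_area = 237 * 40.9940 = 9715.5780 sq ft
Finished = Raw_total * yield / 100 = 9715.5780 * 69.6170 / 100 = 6763.6939 sq ft
Value = Finished * price = 6763.6939 * 2.5490 = 17240.6558 $


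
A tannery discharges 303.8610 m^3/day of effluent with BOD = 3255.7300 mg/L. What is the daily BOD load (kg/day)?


Formula: BOD_load = volume * conc / 1000
Substituting: BOD_load = 303.8610 * 3255.7300 / 1000
Result: 989.2894 kg/day


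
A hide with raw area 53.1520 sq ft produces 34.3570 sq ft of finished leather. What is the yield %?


Formula: Yield = finished / raw * 100
Substituting: Yield = 34.3570 / 53.1520 * 100
Result: 64.6391 %


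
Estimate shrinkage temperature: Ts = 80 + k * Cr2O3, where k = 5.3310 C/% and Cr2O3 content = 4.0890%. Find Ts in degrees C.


Formula: Ts = 80 + k * Cr2O3
Substituting: Ts = 80 + 5.3310 * 4.0890
Result: 101.7985 C


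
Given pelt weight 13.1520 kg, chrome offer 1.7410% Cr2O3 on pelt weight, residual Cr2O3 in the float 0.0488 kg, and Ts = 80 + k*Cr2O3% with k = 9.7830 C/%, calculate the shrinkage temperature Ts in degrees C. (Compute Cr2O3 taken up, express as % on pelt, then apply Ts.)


Offered = pelt * offer_pct / 100 = 13.1520 * 1.7410 / 100 = 0.2290 kg
Uptake = offered - residual = 0.2290 - 0.0488 = 0.1802 kg
Cr2O3% on pelt = uptake / pelt * 100 = 0.1802 / 13.1520 * 100 = 1.3700 %
Ts = 80 + k * Cr2O3% = 80 + 9.7830 * 1.3700 = 93.4023 C


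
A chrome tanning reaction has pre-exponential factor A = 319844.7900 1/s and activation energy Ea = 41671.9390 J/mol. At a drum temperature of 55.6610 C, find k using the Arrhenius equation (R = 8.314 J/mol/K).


T_K = T_C + 273.15 = 55.6610 + 273.15 = 328.8110 K
exponent = -Ea / (R * T_K) = -41671.9390 / (8.314 * 328.8110) = -15.2436
k = A * exp(exponent) = 319844.7900 * exp(-15.2436) = 0.0766886 1/s


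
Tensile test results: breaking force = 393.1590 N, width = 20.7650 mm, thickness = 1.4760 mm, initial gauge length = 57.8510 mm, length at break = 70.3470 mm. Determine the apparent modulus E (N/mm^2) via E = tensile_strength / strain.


TS = F / (w * t) = 393.1590 / (20.7650 * 1.4760) = 12.8277 N/mm^2
strain = (Lf - L0) / L0 = (70.3470 - 57.8510) / 57.8510 = 0.2160
E = TS / strain = 12.8277 / 0.2160 = 59.3868 N/mm^2


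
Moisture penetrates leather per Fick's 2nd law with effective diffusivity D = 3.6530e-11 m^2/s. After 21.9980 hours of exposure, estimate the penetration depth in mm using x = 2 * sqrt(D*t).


t = 21.9980 hr * 3600 = 79192.8000 s
D * t = 3.6530e-11 * 79192.8000 = 2.8929e-06
x = 2 * sqrt(D*t) = 2 * sqrt(2.8929e-06) = 0.00340171 m = 3.4017 mm


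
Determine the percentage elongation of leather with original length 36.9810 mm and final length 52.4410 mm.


Formula: Elongation = (Lf - L0) / L0 * 100
Substituting: Elongation = (52.4410 - 36.9810) / 36.9810 * 100
Result: 41.8053 %


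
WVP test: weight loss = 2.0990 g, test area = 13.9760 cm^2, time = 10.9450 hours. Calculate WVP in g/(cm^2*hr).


Formula: WVP = loss / (area * time)
Substituting: WVP = 2.0990 / (13.9760 * 10.9450)
Result: 0.0137219 g/(cm^2*hr)


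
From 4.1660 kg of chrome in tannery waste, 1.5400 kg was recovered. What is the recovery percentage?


Formula: Recovery = recovered / input * 100
Substituting: Recovery = 1.5400 / 4.1660 * 100
Result: 36.9659 %


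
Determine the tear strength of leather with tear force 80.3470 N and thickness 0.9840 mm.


Formula: Tear strength = force / thickness
Substituting: Tear strength = 80.3470 / 0.9840
Result: 81.6535 N/mm


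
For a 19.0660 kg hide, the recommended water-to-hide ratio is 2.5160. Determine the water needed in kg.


Formula: Water = hide_weight * ratio
Substituting: Water = 19.0660 * 2.5160
Result: 47.9701 kg


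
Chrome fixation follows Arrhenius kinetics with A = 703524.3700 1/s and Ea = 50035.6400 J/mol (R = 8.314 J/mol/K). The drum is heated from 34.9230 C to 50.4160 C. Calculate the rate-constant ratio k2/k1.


T1 = 34.9230 + 273.15 = 308.0730 K; T2 = 50.4160 + 273.15 = 323.5660 K
k1 = A * exp(-Ea/(R*T1)) = 703524.3700 * exp(-50035.6400/(8.314*308.0730)) = 0.00230829 1/s
k2 = A * exp(-Ea/(R*T2)) = 703524.3700 * exp(-50035.6400/(8.314*323.5660)) = 0.00588194 1/s
k2/k1 = 0.00588194 / 0.00230829 = 2.5482


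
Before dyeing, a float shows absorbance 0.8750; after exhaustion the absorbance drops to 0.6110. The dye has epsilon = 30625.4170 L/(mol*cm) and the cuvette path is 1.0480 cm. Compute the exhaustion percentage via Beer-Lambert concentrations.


c_initial = A_i / (epsilon * l) = 0.8750 / (30625.4170 * 1.0480) = 2.7262e-05 mol/L
c_final = A_f / (epsilon * l) = 0.6110 / (30625.4170 * 1.0480) = 1.9037e-05 mol/L
Exhaustion = (c_initial - c_final) / c_initial * 100 = (2.7262e-05 - 1.9037e-05) / 2.7262e-05 * 100 = 30.1714 %


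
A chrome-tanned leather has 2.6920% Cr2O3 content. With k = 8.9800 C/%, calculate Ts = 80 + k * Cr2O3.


Formula: Ts = 80 + k * Cr2O3
Substituting: Ts = 80 + 8.9800 * 2.6920
Result: 104.1742 C


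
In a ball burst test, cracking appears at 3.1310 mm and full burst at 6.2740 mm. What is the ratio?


Formula: Ratio = crack / burst
Substituting: Ratio = 3.1310 / 6.2740
Result: 0.4990


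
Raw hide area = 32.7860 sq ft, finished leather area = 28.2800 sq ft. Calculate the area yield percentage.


Formula: Yield = finished / raw * 100
Substituting: Yield = 28.2800 / 32.7860 * 100
Result: 86.2563 %


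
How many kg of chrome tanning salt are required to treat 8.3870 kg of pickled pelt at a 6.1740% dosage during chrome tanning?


Formula: Chrome = substrate * pct / 100
Substituting: Chrome = 8.3870 * 6.1740 / 100
Result: 0.5178 kg


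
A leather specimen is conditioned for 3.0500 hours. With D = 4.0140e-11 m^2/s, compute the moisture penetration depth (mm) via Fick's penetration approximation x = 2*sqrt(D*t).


t = 3.0500 hr * 3600 = 10980.0000 s
D * t = 4.0140e-11 * 10980.0000 = 4.4074e-07
x = 2 * sqrt(D*t) = 2 * sqrt(4.4074e-07) = 0.00132776 m = 1.3278 mm


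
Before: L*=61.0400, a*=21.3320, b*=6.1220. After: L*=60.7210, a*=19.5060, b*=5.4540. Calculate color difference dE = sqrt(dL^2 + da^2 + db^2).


dL = -0.3190, da = -1.8260, db = -0.6680
dE = sqrt((-0.3190)^2 + (-1.8260)^2 + (-0.6680)^2) = 1.9703


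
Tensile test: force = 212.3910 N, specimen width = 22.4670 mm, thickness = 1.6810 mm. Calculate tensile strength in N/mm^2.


Formula: TS = force / (width * thickness)
Substituting: TS = 212.3910 / (22.4670 * 1.6810)
Result: 5.6237 N/mm^2


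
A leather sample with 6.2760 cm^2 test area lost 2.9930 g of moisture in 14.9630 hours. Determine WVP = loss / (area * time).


Formula: WVP = loss / (area * time)
Substituting: WVP = 2.9930 / (6.2760 * 14.9630)
Result: 0.0318717 g/(cm^2*hr)


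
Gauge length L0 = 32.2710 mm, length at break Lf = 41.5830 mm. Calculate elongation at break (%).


Formula: Elongation = (Lf - L0) / L0 * 100
Substituting: Elongation = (41.5830 - 32.2710) / 32.2710 * 100
Result: 28.8556 %


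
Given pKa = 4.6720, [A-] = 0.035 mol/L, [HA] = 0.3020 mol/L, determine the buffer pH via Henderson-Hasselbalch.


ratio = [A-] / [HA] = 0.035 / 0.3020 = 0.1159
log10(ratio) = -0.9359
pH = pKa + log10(ratio) = 4.6720 - 0.9359 = 3.7361


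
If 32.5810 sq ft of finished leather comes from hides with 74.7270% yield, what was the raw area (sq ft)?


Formula: raw = finished * 100 / yield
Substituting: raw = 32.5810 * 100 / 74.7270
Result: 43.6000 sq ft


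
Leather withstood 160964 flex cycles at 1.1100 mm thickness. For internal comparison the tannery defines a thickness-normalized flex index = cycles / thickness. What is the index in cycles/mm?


Formula: Index = cycles / thickness
Substituting: Index = 160964 / 1.1100
Result: 145012.6126 cycles/mm


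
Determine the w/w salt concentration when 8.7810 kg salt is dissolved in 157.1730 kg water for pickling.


Formula: Conc = salt / (water + salt) * 100
Substituting: Conc = 8.7810 / (157.1730 + 8.7810) * 100
Result: 5.2912 %


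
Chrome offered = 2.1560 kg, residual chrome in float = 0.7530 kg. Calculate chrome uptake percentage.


Formula: Uptake = (offered - residual) / offered * 100
Substituting: Uptake = (2.1560 - 0.7530) / 2.1560 * 100
Result: 65.0742 %


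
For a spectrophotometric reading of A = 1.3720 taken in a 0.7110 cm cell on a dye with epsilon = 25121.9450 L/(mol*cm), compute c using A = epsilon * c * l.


Formula: c = A / (epsilon * l)
Substituting: c = 1.3720 / (25121.9450 * 0.7110)
Result: 7.6812e-05 mol/L


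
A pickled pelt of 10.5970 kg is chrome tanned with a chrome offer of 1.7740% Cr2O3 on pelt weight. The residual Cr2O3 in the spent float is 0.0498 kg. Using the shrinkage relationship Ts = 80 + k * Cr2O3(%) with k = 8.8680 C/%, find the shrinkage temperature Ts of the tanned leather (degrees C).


Offered = pelt * offer_pct / 100 = 10.5970 * 1.7740 / 100 = 0.1880 kg
Uptake = offered - residual = 0.1880 - 0.0498 = 0.1382 kg
Cr2O3% on pelt = uptake / pelt * 100 = 0.1382 / 10.5970 * 100 = 1.3041 %
Ts = 80 + k * Cr2O3% = 80 + 8.8680 * 1.3041 = 91.5644 C


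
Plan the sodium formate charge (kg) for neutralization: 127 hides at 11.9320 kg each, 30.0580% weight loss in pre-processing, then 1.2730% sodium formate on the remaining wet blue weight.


Total_raw = N * avg_wt = 127 * 11.9320 = 1515.3640 kg
Substrate = Total_raw * (1 - loss/100) = 1515.3640 * (1 - 30.0580/100) = 1059.8759 kg
Neutralizer = Substrate * pct / 100 = 1059.8759 * 1.2730 / 100 = 13.4922 kg


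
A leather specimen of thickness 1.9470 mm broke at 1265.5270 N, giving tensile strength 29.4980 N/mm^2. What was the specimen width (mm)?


Formula: w = F / (TS * t)
Substituting: w = 1265.5270 / (29.4980 * 1.9470)
Result: 22.0350 mm


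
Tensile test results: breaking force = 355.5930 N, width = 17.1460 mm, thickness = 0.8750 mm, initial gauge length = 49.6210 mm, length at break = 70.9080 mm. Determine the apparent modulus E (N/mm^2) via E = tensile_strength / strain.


TS = F / (w * t) = 355.5930 / (17.1460 * 0.8750) = 23.7019 N/mm^2
strain = (Lf - L0) / L0 = (70.9080 - 49.6210) / 49.6210 = 0.4290
E = TS / strain = 23.7019 / 0.4290 = 55.2501 N/mm^2


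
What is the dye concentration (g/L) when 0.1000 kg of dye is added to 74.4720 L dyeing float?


Formula: Conc = dye_mass(kg) / volume(L) * 1000
Substituting: Conc = 0.1000 / 74.4720 * 1000
Result: 1.3428 g/L


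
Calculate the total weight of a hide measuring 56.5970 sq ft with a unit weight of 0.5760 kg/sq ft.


Formula: Weight = area * weight_per_sqft
Substituting: Weight = 56.5970 * 0.5760
Result: 32.5999 kg


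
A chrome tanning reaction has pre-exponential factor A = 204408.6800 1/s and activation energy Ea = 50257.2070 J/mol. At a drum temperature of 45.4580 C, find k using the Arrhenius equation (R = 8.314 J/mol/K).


T_K = T_C + 273.15 = 45.4580 + 273.15 = 318.6080 K
exponent = -Ea / (R * T_K) = -50257.2070 / (8.314 * 318.6080) = -18.9728
k = A * exp(exponent) = 204408.6800 * exp(-18.9728) = 0.00117683 1/s


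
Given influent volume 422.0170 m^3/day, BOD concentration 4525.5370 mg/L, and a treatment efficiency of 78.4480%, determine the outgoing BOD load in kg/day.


Load_in = volume * conc / 1000 = 422.0170 * 4525.5370 / 1000 = 1909.8535 kg/day
Removed = Load_in * eff / 100 = 1909.8535 * 78.4480 / 100 = 1498.2419 kg/day
Load_out = Load_in - Removed = 1909.8535 - 1498.2419 = 411.6116 kg/day


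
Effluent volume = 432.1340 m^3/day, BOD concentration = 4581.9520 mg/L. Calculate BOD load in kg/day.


Formula: BOD_load = volume * conc / 1000
Substituting: BOD_load = 432.1340 * 4581.9520 / 1000
Result: 1980.0172 kg/day


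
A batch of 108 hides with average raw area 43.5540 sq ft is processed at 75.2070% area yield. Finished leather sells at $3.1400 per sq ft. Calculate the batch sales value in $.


Raw_total = N * avg_area = 108 * 43.5540 = 4703.8320 sq ft
Finished = Raw_total * yield / 100 = 4703.8320 * 75.2070 / 100 = 3537.6109 sq ft
Value = Finished * price = 3537.6109 * 3.1400 = 11108.0983 $


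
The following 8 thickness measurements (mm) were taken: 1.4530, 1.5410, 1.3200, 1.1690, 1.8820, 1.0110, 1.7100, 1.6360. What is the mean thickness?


Formula: Average = sum / n
Substituting: Average = 11.7220 / 8
Result: 1.4652 mm


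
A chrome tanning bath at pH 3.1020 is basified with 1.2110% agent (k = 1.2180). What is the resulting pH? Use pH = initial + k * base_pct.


Formula: pH_final = pH_initial + k * base_pct
Substituting: pH_final = 3.1020 + 1.2180 * 1.2110
Result: 4.5770


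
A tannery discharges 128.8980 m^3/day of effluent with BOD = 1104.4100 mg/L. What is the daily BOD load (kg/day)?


Formula: BOD_load = volume * conc / 1000
Substituting: BOD_load = 128.8980 * 1104.4100 / 1000
Result: 142.3562 kg/day


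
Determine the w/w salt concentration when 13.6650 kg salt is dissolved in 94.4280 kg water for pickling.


Formula: Conc = salt / (water + salt) * 100
Substituting: Conc = 13.6650 / (94.4280 + 13.6650) * 100
Result: 12.6419 %


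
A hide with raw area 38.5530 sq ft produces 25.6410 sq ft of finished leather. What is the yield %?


Formula: Yield = finished / raw * 100
Substituting: Yield = 25.6410 / 38.5530 * 100
Result: 66.5084 %


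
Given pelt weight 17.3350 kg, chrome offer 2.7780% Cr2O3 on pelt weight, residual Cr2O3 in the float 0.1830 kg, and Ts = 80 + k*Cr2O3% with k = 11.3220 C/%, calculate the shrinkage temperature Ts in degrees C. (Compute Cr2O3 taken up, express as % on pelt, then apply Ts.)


Offered = pelt * offer_pct / 100 = 17.3350 * 2.7780 / 100 = 0.4816 kg
Uptake = offered - residual = 0.4816 - 0.1830 = 0.2986 kg
Cr2O3% on pelt = uptake / pelt * 100 = 0.2986 / 17.3350 * 100 = 1.7223 %
Ts = 80 + k * Cr2O3% = 80 + 11.3220 * 1.7223 = 99.5002 C


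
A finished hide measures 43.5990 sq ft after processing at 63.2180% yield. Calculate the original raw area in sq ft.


Formula: raw = finished * 100 / yield
Substituting: raw = 43.5990 * 100 / 63.2180
Result: 68.9661 sq ft


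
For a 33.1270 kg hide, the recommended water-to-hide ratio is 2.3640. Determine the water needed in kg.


Formula: Water = hide_weight * ratio
Substituting: Water = 33.1270 * 2.3640
Result: 78.3122 kg


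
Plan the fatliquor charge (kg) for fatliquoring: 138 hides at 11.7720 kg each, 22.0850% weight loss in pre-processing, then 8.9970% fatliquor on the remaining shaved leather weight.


Total_raw = N * avg_wt = 138 * 11.7720 = 1624.5360 kg
Substrate = Total_raw * (1 - loss/100) = 1624.5360 * (1 - 22.0850/100) = 1265.7572 kg
Fat = Substrate * pct / 100 = 1265.7572 * 8.9970 / 100 = 113.8802 kg


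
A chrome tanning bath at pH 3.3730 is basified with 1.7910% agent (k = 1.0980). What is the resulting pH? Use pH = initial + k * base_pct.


Formula: pH_final = pH_initial + k * base_pct
Substituting: pH_final = 3.3730 + 1.0980 * 1.7910
Result: 5.3395


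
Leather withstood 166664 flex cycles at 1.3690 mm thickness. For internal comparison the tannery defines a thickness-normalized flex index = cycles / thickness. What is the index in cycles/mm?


Formula: Index = cycles / thickness
Substituting: Index = 166664 / 1.3690
Result: 121741.4171 cycles/mm


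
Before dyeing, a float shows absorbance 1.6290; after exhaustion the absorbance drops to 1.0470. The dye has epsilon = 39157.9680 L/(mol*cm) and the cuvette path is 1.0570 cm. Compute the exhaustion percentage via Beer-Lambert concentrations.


c_initial = A_i / (epsilon * l) = 1.6290 / (39157.9680 * 1.0570) = 3.9357e-05 mol/L
c_final = A_f / (epsilon * l) = 1.0470 / (39157.9680 * 1.0570) = 2.5296e-05 mol/L
Exhaustion = (c_initial - c_final) / c_initial * 100 = (3.9357e-05 - 2.5296e-05) / 3.9357e-05 * 100 = 35.7274 %


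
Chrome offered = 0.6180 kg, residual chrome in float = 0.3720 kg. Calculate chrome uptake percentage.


Formula: Uptake = (offered - residual) / offered * 100
Substituting: Uptake = (0.6180 - 0.3720) / 0.6180 * 100
Result: 39.8058 %


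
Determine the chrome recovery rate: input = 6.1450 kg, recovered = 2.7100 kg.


Formula: Recovery = recovered / input * 100
Substituting: Recovery = 2.7100 / 6.1450 * 100
Result: 44.1009 %


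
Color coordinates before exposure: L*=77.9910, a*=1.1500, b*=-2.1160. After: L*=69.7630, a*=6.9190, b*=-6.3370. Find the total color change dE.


dL = -8.2280, da = 5.7690, db = -4.2210
dE = sqrt((-8.2280)^2 + 5.7690^2 + (-4.2210)^2) = 10.8995


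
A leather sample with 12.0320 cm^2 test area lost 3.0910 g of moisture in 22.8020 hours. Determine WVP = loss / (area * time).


Formula: WVP = loss / (area * time)
Substituting: WVP = 3.0910 / (12.0320 * 22.8020)
Result: 0.0112665 g/(cm^2*hr)


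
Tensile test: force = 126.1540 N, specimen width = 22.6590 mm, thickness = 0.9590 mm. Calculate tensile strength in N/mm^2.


Formula: TS = force / (width * thickness)
Substituting: TS = 126.1540 / (22.6590 * 0.9590)
Result: 5.8055 N/mm^2


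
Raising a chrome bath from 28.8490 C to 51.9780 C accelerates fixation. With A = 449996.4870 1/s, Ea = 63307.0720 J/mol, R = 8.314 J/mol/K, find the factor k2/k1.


T1 = 28.8490 + 273.15 = 301.9990 K; T2 = 51.9780 + 273.15 = 325.1280 K
k1 = A * exp(-Ea/(R*T1)) = 449996.4870 * exp(-63307.0720/(8.314*301.9990)) = 5.0470e-06 1/s
k2 = A * exp(-Ea/(R*T2)) = 449996.4870 * exp(-63307.0720/(8.314*325.1280)) = 3.0340e-05 1/s
k2/k1 = 3.0340e-05 / 5.0470e-06 = 6.0114


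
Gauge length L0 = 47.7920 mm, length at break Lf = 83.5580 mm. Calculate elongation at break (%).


Formula: Elongation = (Lf - L0) / L0 * 100
Substituting: Elongation = (83.5580 - 47.7920) / 47.7920 * 100
Result: 74.8368 %


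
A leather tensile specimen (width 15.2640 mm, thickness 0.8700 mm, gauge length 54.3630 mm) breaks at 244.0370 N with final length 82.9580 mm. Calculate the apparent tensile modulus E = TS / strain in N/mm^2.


TS = F / (w * t) = 244.0370 / (15.2640 * 0.8700) = 18.3767 N/mm^2
strain = (Lf - L0) / L0 = (82.9580 - 54.3630) / 54.3630 = 0.5260
E = TS / strain = 18.3767 / 0.5260 = 34.9367 N/mm^2


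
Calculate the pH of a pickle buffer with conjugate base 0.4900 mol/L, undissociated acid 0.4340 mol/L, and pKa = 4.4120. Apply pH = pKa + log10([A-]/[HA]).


ratio = [A-] / [HA] = 0.4900 / 0.4340 = 1.1290
log10(ratio) = 0.0527064
pH = pKa + log10(ratio) = 4.4120 + 0.0527064 = 4.4647


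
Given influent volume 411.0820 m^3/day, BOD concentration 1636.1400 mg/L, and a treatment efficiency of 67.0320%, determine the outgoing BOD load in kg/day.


Load_in = volume * conc / 1000 = 411.0820 * 1636.1400 / 1000 = 672.5877 kg/day
Removed = Load_in * eff / 100 = 672.5877 * 67.0320 / 100 = 450.8490 kg/day
Load_out = Load_in - Removed = 672.5877 - 450.8490 = 221.7387 kg/day


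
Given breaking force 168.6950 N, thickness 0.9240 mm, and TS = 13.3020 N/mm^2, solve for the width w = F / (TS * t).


Formula: w = F / (TS * t)
Substituting: w = 168.6950 / (13.3020 * 0.9240)
Result: 13.7250 mm


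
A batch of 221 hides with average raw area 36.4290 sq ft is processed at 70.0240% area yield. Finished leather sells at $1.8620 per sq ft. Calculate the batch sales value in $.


Raw_total = N * avg_area = 221 * 36.4290 = 8050.8090 sq ft
Finished = Raw_total * yield / 100 = 8050.8090 * 70.0240 / 100 = 5637.4985 sq ft
Value = Finished * price = 5637.4985 * 1.8620 = 10497.0222 $


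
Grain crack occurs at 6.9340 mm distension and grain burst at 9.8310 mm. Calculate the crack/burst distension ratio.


Formula: Ratio = crack / burst
Substituting: Ratio = 6.9340 / 9.8310
Result: 0.7053


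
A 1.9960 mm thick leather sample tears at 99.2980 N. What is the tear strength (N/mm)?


Formula: Tear strength = force / thickness
Substituting: Tear strength = 99.2980 / 1.9960
Result: 49.7485 N/mm


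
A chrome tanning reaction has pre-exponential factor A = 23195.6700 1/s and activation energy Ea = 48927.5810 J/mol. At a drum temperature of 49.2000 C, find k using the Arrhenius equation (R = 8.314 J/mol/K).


T_K = T_C + 273.15 = 49.2000 + 273.15 = 322.3500 K
exponent = -Ea / (R * T_K) = -48927.5810 / (8.314 * 322.3500) = -18.2564
k = A * exp(exponent) = 23195.6700 * exp(-18.2564) = 2.7336e-04 1/s
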